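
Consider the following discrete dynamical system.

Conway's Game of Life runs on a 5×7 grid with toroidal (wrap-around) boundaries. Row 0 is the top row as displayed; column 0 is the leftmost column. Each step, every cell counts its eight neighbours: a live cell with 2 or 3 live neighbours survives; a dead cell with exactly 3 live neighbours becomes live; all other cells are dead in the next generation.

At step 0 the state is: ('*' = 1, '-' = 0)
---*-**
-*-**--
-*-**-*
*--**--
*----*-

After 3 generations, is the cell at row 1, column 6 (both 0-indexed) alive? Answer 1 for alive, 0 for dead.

[0] ---*-**
-*-**--
-*-**-*
*--**--
*----*-
[1] *-**-**
------*
-*-----
****---
*--*-*-
[2] ****-*-
-**--**
-*-----
*--**-*
-----*-
[3] *--*-*-
---****
-*-**--
*---***
-----*-

1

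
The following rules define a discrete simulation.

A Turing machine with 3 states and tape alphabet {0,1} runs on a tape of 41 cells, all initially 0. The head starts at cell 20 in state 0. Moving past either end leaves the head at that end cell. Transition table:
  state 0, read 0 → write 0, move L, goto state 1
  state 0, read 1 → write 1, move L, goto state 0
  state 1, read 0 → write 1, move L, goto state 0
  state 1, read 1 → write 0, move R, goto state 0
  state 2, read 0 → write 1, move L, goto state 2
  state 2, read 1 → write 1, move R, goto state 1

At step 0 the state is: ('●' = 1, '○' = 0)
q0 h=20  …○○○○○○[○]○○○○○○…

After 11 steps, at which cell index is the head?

0) q0 h=20  …○○○○○○[○]○○○○○○…
1) q1 h=19  …○○○○○○[○]○○○○○○…
2) q0 h=18  …○○○○○○[○]●○○○○○…
3) q1 h=17  …○○○○○○[○]○●○○○○…
4) q0 h=16  …○○○○○○[○]●○●○○○…
5) q1 h=15  …○○○○○○[○]○●○●○○…
6) q0 h=14  …○○○○○○[○]●○●○●○…
7) q1 h=13  …○○○○○○[○]○●○●○●…
8) q0 h=12  …○○○○○○[○]●○●○●○…
9) q1 h=11  …○○○○○○[○]○●○●○●…
10) q0 h=10  …○○○○○○[○]●○●○●○…
11) q1 h= 9  …○○○○○○[○]○●○●○●…

9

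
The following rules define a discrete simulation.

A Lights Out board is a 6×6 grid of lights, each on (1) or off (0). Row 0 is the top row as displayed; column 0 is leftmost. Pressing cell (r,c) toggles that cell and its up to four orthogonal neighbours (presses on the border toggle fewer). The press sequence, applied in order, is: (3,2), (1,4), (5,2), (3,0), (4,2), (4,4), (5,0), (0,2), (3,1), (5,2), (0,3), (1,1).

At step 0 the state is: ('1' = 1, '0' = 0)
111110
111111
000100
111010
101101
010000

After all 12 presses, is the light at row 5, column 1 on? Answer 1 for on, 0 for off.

t=0: 111110
111111
000100
111010
101101
010000
t=1: 111110
111111
001100
100110
100101
010000
t=2: 111100
111000
001110
100110
100101
010000
t=3: 111100
111000
001110
100110
101101
001100
t=4: 111100
111000
101110
010110
001101
001100
t=5: 111100
111000
101110
011110
010001
000100
t=6: 111100
111000
101110
011100
010110
000110
t=7: 111100
111000
101110
011100
110110
110110
t=8: 100000
110000
101110
011100
110110
110110
t=9: 100000
110000
111110
100100
100110
110110
t=10: 100000
110000
111110
100100
101110
101010
t=11: 101110
110100
111110
100100
101110
101010
t=12: 111110
001100
101110
100100
101110
101010

0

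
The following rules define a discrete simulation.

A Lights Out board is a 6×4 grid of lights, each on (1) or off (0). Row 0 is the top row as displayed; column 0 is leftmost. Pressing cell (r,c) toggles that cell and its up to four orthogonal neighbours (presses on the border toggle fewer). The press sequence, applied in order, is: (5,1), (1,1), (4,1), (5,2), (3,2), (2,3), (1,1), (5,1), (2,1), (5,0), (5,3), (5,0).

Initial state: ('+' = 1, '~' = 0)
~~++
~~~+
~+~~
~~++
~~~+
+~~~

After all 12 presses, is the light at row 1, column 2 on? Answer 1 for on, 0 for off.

t=0: ~~++
~~~+
~+~~
~~++
~~~+
+~~~
t=1: ~~++
~~~+
~+~~
~~++
~+~+
~++~
t=2: ~+++
++++
~~~~
~~++
~+~+
~++~
t=3: ~+++
++++
~~~~
~+++
+~++
~~+~
t=4: ~+++
++++
~~~~
~+++
+~~+
~+~+
t=5: ~+++
++++
~~+~
~~~~
+~++
~+~+
t=6: ~+++
+++~
~~~+
~~~+
+~++
~+~+
t=7: ~~++
~~~~
~+~+
~~~+
+~++
~+~+
t=8: ~~++
~~~~
~+~+
~~~+
++++
+~++
t=9: ~~++
~+~~
+~++
~+~+
++++
+~++
t=10: ~~++
~+~~
+~++
~+~+
~+++
~+++
t=11: ~~++
~+~~
+~++
~+~+
~++~
~+~~
t=12: ~~++
~+~~
+~++
~+~+
+++~
+~~~

0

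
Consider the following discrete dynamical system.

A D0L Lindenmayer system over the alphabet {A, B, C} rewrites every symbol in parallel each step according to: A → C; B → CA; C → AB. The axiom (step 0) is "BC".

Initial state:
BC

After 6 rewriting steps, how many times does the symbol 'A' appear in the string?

step 0: BC
step 1: CAAB
step 2: ABCCCA
step 3: CCAABABABC
step 4: ABABCCCACCACCAAB
step 5: CCACCAABABABCABABCABABCCCA
step 6: ABABCABABCCCACCACCAABCCACCAABCCACCAABABABC

16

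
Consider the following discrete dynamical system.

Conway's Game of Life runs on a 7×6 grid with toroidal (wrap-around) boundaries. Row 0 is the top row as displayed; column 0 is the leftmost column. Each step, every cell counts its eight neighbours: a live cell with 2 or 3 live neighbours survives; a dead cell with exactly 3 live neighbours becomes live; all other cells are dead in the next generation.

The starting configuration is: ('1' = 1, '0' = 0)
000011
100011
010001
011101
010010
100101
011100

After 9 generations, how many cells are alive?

0) 000011
100011
010001
011101
010010
100101
011100
1) 011000
000000
010100
010101
010000
100101
011100
2) 010100
010000
100010
010010
010001
100110
000110
3) 000110
111000
110001
010010
011101
101100
000001
4) 111111
001110
000001
000110
000001
100101
001001
5) 100000
000000
001001
000011
100101
100001
000000
6) 000000
000000
000011
000100
000000
100011
100001
7) 000000
000000
000010
000010
000011
100010
100010
8) 000000
000000
000000
000110
000110
100110
000000
9) 000000
000000
000000
000110
001000
000111
000000

6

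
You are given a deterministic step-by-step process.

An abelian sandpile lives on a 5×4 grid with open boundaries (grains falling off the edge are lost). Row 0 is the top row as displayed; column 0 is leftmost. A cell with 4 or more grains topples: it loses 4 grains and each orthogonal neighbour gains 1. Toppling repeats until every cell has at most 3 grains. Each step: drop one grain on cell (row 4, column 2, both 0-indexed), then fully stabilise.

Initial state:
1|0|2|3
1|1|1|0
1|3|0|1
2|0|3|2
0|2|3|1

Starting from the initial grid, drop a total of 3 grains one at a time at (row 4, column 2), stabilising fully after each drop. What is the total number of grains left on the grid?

29

0) 1|0|2|3
1|1|1|0
1|3|0|1
2|0|3|2
0|2|3|1
1) 1|0|2|3
1|1|1|0
1|3|1|1
2|1|0|3
0|3|1|2
2) 1|0|2|3
1|1|1|0
1|3|1|1
2|1|0|3
0|3|2|2
3) 1|0|2|3
1|1|1|0
1|3|1|1
2|1|0|3
0|3|3|2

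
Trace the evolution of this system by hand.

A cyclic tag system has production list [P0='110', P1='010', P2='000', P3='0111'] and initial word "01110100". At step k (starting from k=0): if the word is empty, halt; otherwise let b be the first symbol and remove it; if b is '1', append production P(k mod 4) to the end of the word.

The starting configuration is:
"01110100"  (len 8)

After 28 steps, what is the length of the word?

gen 0: "01110100"  (len 8)
gen 1: "1110100"  (len 7)
gen 2: "110100010"  (len 9)
gen 3: "10100010000"  (len 11)
gen 4: "01000100000111"  (len 14)
gen 5: "1000100000111"  (len 13)
gen 6: "000100000111010"  (len 15)
gen 7: "00100000111010"  (len 14)
gen 8: "0100000111010"  (len 13)
gen 9: "100000111010"  (len 12)
gen 10: "00000111010010"  (len 14)
gen 11: "0000111010010"  (len 13)
gen 12: "000111010010"  (len 12)
gen 13: "00111010010"  (len 11)
gen 14: "0111010010"  (len 10)
gen 15: "111010010"  (len 9)
gen 16: "110100100111"  (len 12)
gen 17: "10100100111110"  (len 14)
gen 18: "0100100111110010"  (len 16)
gen 19: "100100111110010"  (len 15)
gen 20: "001001111100100111"  (len 18)
gen 21: "01001111100100111"  (len 17)
gen 22: "1001111100100111"  (len 16)
gen 23: "001111100100111000"  (len 18)
gen 24: "01111100100111000"  (len 17)
gen 25: "1111100100111000"  (len 16)
gen 26: "111100100111000010"  (len 18)
gen 27: "11100100111000010000"  (len 20)
gen 28: "11001001110000100000111"  (len 23)

23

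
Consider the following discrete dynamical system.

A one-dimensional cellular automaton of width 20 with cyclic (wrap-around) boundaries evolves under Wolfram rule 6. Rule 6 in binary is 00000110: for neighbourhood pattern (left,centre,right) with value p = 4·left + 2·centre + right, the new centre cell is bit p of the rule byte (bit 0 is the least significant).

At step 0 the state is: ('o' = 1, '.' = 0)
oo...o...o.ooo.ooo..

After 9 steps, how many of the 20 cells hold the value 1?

5

step 0: oo...o...o.ooo.ooo..
step 1: ....oo..oo.........o
step 2: ...o...o..........oo
step 3: ..oo..oo.........o..
step 4: .o...o..........oo..
step 5: oo..oo.........o....
step 6: ...o..........oo...o
step 7: ..oo.........o....oo
step 8: .o..........oo...o..
step 9: oo.........o....oo..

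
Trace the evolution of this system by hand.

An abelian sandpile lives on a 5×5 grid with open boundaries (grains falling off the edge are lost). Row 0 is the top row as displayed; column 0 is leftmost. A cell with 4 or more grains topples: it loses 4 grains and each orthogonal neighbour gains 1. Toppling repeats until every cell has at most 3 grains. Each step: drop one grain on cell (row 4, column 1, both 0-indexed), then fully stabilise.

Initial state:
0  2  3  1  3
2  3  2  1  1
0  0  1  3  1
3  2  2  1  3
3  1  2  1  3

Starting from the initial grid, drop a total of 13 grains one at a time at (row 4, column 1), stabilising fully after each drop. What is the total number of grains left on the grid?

47

k=0  0  2  3  1  3
2  3  2  1  1
0  0  1  3  1
3  2  2  1  3
3  1  2  1  3
k=1  0  2  3  1  3
2  3  2  1  1
0  0  1  3  1
3  2  2  1  3
3  2  2  1  3
k=2  0  2  3  1  3
2  3  2  1  1
0  0  1  3  1
3  2  2  1  3
3  3  2  1  3
k=3  0  2  3  1  3
2  3  2  1  1
1  1  1  3  1
1  0  3  1  3
1  2  3  1  3
k=4  0  2  3  1  3
2  3  2  1  1
1  1  1  3  1
1  0  3  1  3
1  3  3  1  3
k=5  0  2  3  1  3
2  3  2  1  1
1  1  2  3  1
1  2  0  2  3
2  1  1  2  3
k=6  0  2  3  1  3
2  3  2  1  1
1  1  2  3  1
1  2  0  2  3
2  2  1  2  3
k=7  0  2  3  1  3
2  3  2  1  1
1  1  2  3  1
1  2  0  2  3
2  3  1  2  3
k=8  0  2  3  1  3
2  3  2  1  1
1  1  2  3  1
1  3  0  2  3
3  0  2  2  3
k=9  0  2  3  1  3
2  3  2  1  1
1  1  2  3  1
1  3  0  2  3
3  1  2  2  3
k=10  0  2  3  1  3
2  3  2  1  1
1  1  2  3  1
1  3  0  2  3
3  2  2  2  3
k=11  0  2  3  1  3
2  3  2  1  1
1  1  2  3  1
1  3  0  2  3
3  3  2  2  3
k=12  0  2  3  1  3
2  3  2  1  1
1  2  2  3  1
3  0  1  2  3
0  2  3  2  3
k=13  0  2  3  1  3
2  3  2  1  1
1  2  2  3  1
3  0  1  2  3
0  3  3  2  3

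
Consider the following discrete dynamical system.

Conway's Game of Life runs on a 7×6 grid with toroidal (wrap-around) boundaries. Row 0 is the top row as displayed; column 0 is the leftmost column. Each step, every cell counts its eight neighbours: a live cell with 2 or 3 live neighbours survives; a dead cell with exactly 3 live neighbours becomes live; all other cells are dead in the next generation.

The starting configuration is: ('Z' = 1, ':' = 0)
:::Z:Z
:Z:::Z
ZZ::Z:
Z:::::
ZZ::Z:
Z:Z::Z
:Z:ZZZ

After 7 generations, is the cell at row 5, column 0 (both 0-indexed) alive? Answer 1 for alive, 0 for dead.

gen 0: :::Z:Z
:Z:::Z
ZZ::Z:
Z:::::
ZZ::Z:
Z:Z::Z
:Z:ZZZ
gen 1: :::Z:Z
:ZZ::Z
:Z::::
::::::
::::::
::Z:::
:Z:Z::
gen 2: :Z:Z::
:ZZ:Z:
ZZZ:::
::::::
::::::
::Z:::
:::ZZ:
gen 3: :Z::::
::::::
Z:ZZ::
:Z::::
::::::
:::Z::
:::ZZ:
gen 4: ::::::
:ZZ:::
:ZZ:::
:ZZ:::
::::::
:::ZZ:
::ZZZ:
gen 5: :Z::::
:ZZ:::
Z::Z::
:ZZ:::
::ZZ::
::Z:Z:
::Z:Z:
gen 6: :Z:Z::
ZZZ:::
Z::Z::
:Z::::
::::::
:ZZ:Z:
:ZZ:::
gen 7: :::Z::
Z::Z::
Z:::::
::::::
:ZZ:::
:ZZZ::
Z:::::

0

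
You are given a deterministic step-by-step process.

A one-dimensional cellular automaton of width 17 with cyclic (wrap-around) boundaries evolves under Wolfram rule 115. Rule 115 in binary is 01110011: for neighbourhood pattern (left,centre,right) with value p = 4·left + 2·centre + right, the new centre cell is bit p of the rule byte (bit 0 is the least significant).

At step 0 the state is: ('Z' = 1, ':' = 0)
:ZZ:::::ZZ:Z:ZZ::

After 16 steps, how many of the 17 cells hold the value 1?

8

t=0: :ZZ:::::ZZ:Z:ZZ::
t=1: Z:ZZZZZZ:ZZ:Z:ZZZ
t=2: ZZ:::::ZZ:ZZ:Z:::
t=3: :ZZZZZZ:ZZ:ZZ:ZZZ
t=4: Z:::::ZZ:ZZ:ZZ::Z
t=5: ZZZZZZ:ZZ:ZZ:ZZZ:
t=6: :::::ZZ:ZZ:ZZ::ZZ
t=7: ZZZZZ:ZZ:ZZ:ZZZ:Z
t=8: ::::ZZ:ZZ:ZZ::ZZ:
t=9: ZZZZ:ZZ:ZZ:ZZZ:ZZ
t=10: :::ZZ:ZZ:ZZ::ZZ::
t=11: ZZZ:ZZ:ZZ:ZZZ:ZZZ
t=12: ::ZZ:ZZ:ZZ::ZZ:::
t=13: ZZ:ZZ:ZZ:ZZZ:ZZZZ
t=14: :ZZ:ZZ:ZZ::ZZ::::
t=15: Z:ZZ:ZZ:ZZZ:ZZZZZ
t=16: ZZ:ZZ:ZZ::ZZ:::::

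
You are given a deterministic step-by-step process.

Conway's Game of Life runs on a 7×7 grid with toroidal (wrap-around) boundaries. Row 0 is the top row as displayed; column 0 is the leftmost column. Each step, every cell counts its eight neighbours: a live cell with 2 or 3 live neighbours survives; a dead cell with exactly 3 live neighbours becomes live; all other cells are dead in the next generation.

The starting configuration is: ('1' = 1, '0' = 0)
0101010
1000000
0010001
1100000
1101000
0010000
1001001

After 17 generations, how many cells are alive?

8

t=0: 0101010
1000000
0010001
1100000
1101000
0010000
1001001
t=1: 0110100
1110001
0000001
0000001
1000000
0011001
1101101
t=2: 0000100
0011011
0100011
1000001
1000001
0011111
0000101
t=3: 0000101
1011001
0110100
0100000
0101100
0001100
0000001
t=4: 0001001
1010101
0000000
1100100
0001100
0011110
0001100
t=5: 1010001
1001011
0001011
0001100
0100000
0010010
0000000
t=6: 1100010
0111000
1011000
0011110
0011100
0000000
0100001
t=7: 0000001
0001101
0000000
0000010
0010010
0011000
0100001
t=8: 0000001
0000010
0000110
0000000
0011100
0111000
1010000
t=9: 0000001
0000111
0000110
0000010
0100100
0000100
1011000
t=10: 1001101
0000101
0000000
0000010
0000110
0110100
0001000
t=11: 1001101
1001101
0000010
0000110
0001110
0010110
1100010
t=12: 0011000
1001000
0001000
0001001
0000001
0110000
1110000
t=13: 1001000
0001100
0011100
0000000
1010000
0010000
1000000
t=14: 0001100
0000000
0010100
0110000
0100000
0000000
0100000
t=15: 0000000
0000100
0111000
0111000
0110000
0000000
0000000
t=16: 0000000
0011000
0100100
1000000
0101000
0000000
0000000
t=17: 0000000
0011000
0111000
1110000
0000000
0000000
0000000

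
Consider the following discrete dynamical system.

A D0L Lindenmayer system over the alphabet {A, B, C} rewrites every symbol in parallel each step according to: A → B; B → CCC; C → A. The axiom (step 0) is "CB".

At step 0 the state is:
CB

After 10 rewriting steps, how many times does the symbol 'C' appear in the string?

81

step 0: CB
step 1: ACCC
step 2: BAAA
step 3: CCCBBB
step 4: AAACCCCCCCCC
step 5: BBBAAAAAAAAA
step 6: CCCCCCCCCBBBBBBBBB
step 7: AAAAAAAAACCCCCCCCCCCCCCCCCCCCCCCCCCC
step 8: BBBBBBBBBAAAAAAAAAAAAAAAAAAAAAAAAAAA
step 9: CCCCCCCCCCCCCCCCCCCCCCCCCCCBBBBBBBBBBBBBBBBBBBBBBBBBBB
step 10: AAAAAAAAAAAAAAAAAAAAAAAAAAACCCCCCCCCCCCCCCCCCCCCCCCCCCCCCCCCCCCCCCCCCCCCCCCCCCCCCCCCCCCCCCCCCCCCCCCCCCCCCCCC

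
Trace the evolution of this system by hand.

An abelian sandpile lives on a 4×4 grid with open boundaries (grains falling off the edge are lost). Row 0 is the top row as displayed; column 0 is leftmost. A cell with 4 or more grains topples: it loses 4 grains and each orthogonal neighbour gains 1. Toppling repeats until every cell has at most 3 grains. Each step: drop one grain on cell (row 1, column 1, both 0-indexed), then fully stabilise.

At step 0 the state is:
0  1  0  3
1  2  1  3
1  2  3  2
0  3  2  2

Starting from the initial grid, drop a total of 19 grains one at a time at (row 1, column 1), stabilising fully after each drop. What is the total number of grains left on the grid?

0) 0  1  0  3
1  2  1  3
1  2  3  2
0  3  2  2
1) 0  1  0  3
1  3  1  3
1  2  3  2
0  3  2  2
2) 0  2  0  3
2  0  2  3
1  3  3  2
0  3  2  2
3) 0  2  0  3
2  1  2  3
1  3  3  2
0  3  2  2
4) 0  2  0  3
2  2  2  3
1  3  3  2
0  3  2  2
5) 0  2  0  3
2  3  2  3
1  3  3  2
0  3  2  2
6) 0  3  2  0
3  2  1  2
2  2  3  1
1  1  1  0
7) 0  3  2  0
3  3  1  2
2  2  3  1
1  1  1  0
8) 2  0  3  0
0  2  2  2
3  3  3  1
1  1  1  0
9) 2  0  3  0
0  3  2  2
3  3  3  1
1  1  1  0
10) 2  2  0  1
2  2  1  3
0  2  1  2
2  2  2  0
11) 2  2  0  1
2  3  1  3
0  2  1  2
2  2  2  0
12) 2  3  0  1
3  0  2  3
0  3  1  2
2  2  2  0
13) 2  3  0  1
3  1  2  3
0  3  1  2
2  2  2  0
14) 2  3  0  1
3  2  2  3
0  3  1  2
2  2  2  0
15) 2  3  0  1
3  3  2  3
0  3  1  2
2  2  2  0
16) 0  1  1  1
1  3  3  3
2  0  2  2
2  3  2  0
17) 0  2  2  2
2  1  1  0
2  1  3  3
2  3  2  0
18) 0  2  2  2
2  2  1  0
2  1  3  3
2  3  2  0
19) 0  2  2  2
2  3  1  0
2  1  3  3
2  3  2  0

28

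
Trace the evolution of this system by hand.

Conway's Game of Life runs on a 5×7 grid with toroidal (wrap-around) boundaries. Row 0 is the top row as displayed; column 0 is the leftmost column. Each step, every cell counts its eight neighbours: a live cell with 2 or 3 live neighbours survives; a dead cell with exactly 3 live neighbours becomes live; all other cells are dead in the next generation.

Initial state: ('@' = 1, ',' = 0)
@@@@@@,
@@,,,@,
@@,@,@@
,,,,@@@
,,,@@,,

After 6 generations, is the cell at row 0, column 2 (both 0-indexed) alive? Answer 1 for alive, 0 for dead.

1

[0] @@@@@@,
@@,,,@,
@@,@,@@
,,,,@@@
,,,@@,,
[1] @,,,,@,
,,,,,,,
,@@,,,,
,,@,,,,
@@,,,,,
[2] @@,,,,@
,@,,,,,
,@@,,,,
@,@,,,,
@@,,,,@
[3] ,,@,,,@
,,,,,,,
@,@,,,,
,,@,,,@
,,@,,,,
[4] ,,,,,,,
,@,,,,,
,@,,,,,
,,@@,,,
,@@@,,,
[5] ,@,,,,,
,,,,,,,
,@,,,,,
,,,@,,,
,@,@,,,
[6] ,,@,,,,
,,,,,,,
,,,,,,,
,,,,,,,
,,,,,,,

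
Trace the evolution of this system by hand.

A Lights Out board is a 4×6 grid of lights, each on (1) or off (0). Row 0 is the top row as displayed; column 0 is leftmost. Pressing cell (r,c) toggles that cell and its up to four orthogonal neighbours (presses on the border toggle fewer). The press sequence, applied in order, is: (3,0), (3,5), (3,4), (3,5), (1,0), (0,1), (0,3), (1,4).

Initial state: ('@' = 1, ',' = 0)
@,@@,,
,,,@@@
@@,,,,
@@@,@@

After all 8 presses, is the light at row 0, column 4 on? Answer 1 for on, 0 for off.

[0] @,@@,,
,,,@@@
@@,,,,
@@@,@@
[1] @,@@,,
,,,@@@
,@,,,,
,,@,@@
[2] @,@@,,
,,,@@@
,@,,,@
,,@,,,
[3] @,@@,,
,,,@@@
,@,,@@
,,@@@@
[4] @,@@,,
,,,@@@
,@,,@,
,,@@,,
[5] ,,@@,,
@@,@@@
@@,,@,
,,@@,,
[6] @@,@,,
@,,@@@
@@,,@,
,,@@,,
[7] @@@,@,
@,,,@@
@@,,@,
,,@@,,
[8] @@@,,,
@,,@,,
@@,,,,
,,@@,,

0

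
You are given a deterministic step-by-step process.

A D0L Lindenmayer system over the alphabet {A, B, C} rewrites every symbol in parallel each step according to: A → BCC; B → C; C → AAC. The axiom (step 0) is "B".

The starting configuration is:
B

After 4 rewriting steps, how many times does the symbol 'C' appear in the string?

k=0  B
k=1  C
k=2  AAC
k=3  BCCBCCAAC
k=4  CAACAACCAACAACBCCBCCAAC

11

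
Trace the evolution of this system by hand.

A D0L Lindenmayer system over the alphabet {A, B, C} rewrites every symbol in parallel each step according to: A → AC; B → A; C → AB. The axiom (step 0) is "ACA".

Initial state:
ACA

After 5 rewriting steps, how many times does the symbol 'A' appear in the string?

37

gen 0: ACA
gen 1: ACABAC
gen 2: ACABACAACAB
gen 3: ACABACAACABACACABACA
gen 4: ACABACAACABACACABACAACABACABACAACABAC
gen 5: ACABACAACABACACABACAACABACABACAACABACACABACAACABACAACABACACABACAACAB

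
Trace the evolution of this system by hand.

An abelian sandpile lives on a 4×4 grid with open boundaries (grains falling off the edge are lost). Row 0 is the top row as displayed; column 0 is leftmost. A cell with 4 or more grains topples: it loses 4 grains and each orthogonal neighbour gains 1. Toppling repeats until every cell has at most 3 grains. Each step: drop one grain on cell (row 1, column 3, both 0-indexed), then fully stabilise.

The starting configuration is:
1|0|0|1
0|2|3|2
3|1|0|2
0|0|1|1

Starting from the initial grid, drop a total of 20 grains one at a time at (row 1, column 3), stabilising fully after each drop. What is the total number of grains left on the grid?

27

0) 1|0|0|1
0|2|3|2
3|1|0|2
0|0|1|1
1) 1|0|0|1
0|2|3|3
3|1|0|2
0|0|1|1
2) 1|0|1|2
0|3|0|1
3|1|1|3
0|0|1|1
3) 1|0|1|2
0|3|0|2
3|1|1|3
0|0|1|1
4) 1|0|1|2
0|3|0|3
3|1|1|3
0|0|1|1
5) 1|0|1|3
0|3|1|1
3|1|2|0
0|0|1|2
6) 1|0|1|3
0|3|1|2
3|1|2|0
0|0|1|2
7) 1|0|1|3
0|3|1|3
3|1|2|0
0|0|1|2
8) 1|0|2|0
0|3|2|1
3|1|2|1
0|0|1|2
9) 1|0|2|0
0|3|2|2
3|1|2|1
0|0|1|2
10) 1|0|2|0
0|3|2|3
3|1|2|1
0|0|1|2
11) 1|0|2|1
0|3|3|0
3|1|2|2
0|0|1|2
12) 1|0|2|1
0|3|3|1
3|1|2|2
0|0|1|2
13) 1|0|2|1
0|3|3|2
3|1|2|2
0|0|1|2
14) 1|0|2|1
0|3|3|3
3|1|2|2
0|0|1|2
15) 1|1|3|2
1|0|1|1
3|2|3|3
0|0|1|2
16) 1|1|3|2
1|0|1|2
3|2|3|3
0|0|1|2
17) 1|1|3|2
1|0|1|3
3|2|3|3
0|0|1|2
18) 1|1|3|3
1|0|3|1
3|3|0|1
0|0|2|3
19) 1|1|3|3
1|0|3|2
3|3|0|1
0|0|2|3
20) 1|1|3|3
1|0|3|3
3|3|0|1
0|0|2|3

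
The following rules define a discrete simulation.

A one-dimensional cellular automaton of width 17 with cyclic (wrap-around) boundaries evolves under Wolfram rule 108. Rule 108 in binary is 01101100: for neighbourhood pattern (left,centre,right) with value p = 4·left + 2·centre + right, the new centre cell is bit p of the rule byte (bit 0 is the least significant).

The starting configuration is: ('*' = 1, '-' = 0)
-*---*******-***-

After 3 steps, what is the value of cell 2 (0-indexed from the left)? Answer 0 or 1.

0

gen 0: -*---*******-***-
gen 1: -*---*-----***-*-
gen 2: -*---*-----*-***-
gen 3: -*---*-----***-*-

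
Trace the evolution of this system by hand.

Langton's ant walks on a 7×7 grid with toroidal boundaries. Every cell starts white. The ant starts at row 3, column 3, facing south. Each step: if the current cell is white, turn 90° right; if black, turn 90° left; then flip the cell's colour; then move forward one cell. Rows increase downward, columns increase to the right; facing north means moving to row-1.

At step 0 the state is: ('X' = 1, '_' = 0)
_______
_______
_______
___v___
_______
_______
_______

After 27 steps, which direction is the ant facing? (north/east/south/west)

[0] _______
_______
_______
___v___
_______
_______
_______
[1] _______
_______
_______
__<X___
_______
_______
_______
[2] _______
_______
__^____
__XX___
_______
_______
_______
[3] _______
_______
__X>___
__XX___
_______
_______
_______
[4] _______
_______
__XX___
__Xv___
_______
_______
_______
[5] _______
_______
__XX___
__X_>__
_______
_______
_______
[6] _______
_______
__XX___
__X_X__
____v__
_______
_______
[7] _______
_______
__XX___
__X_X__
___<X__
_______
_______
[8] _______
_______
__XX___
__X^X__
___XX__
_______
_______
[9] _______
_______
__XX___
__XX>__
___XX__
_______
_______
[10] _______
_______
__XX^__
__XX___
___XX__
_______
_______
[11] _______
_______
__XXX>_
__XX___
___XX__
_______
_______
[12] _______
_______
__XXXX_
__XX_v_
___XX__
_______
_______
[13] _______
_______
__XXXX_
__XX<X_
___XX__
_______
_______
[14] _______
_______
__XX^X_
__XXXX_
___XX__
_______
_______
[15] _______
_______
__X<_X_
__XXXX_
___XX__
_______
_______
[16] _______
_______
__X__X_
__XvXX_
___XX__
_______
_______
[17] _______
_______
__X__X_
__X_>X_
___XX__
_______
_______
[18] _______
_______
__X_^X_
__X__X_
___XX__
_______
_______
[19] _______
_______
__X_X>_
__X__X_
___XX__
_______
_______
[20] _______
_____^_
__X_X__
__X__X_
___XX__
_______
_______
[21] _______
_____X>
__X_X__
__X__X_
___XX__
_______
_______
[22] _______
_____XX
__X_X_v
__X__X_
___XX__
_______
_______
[23] _______
_____XX
__X_X<X
__X__X_
___XX__
_______
_______
[24] _______
_____^X
__X_XXX
__X__X_
___XX__
_______
_______
[25] _______
____<_X
__X_XXX
__X__X_
___XX__
_______
_______
[26] ____^__
____X_X
__X_XXX
__X__X_
___XX__
_______
_______
[27] ____X>_
____X_X
__X_XXX
__X__X_
___XX__
_______
_______

east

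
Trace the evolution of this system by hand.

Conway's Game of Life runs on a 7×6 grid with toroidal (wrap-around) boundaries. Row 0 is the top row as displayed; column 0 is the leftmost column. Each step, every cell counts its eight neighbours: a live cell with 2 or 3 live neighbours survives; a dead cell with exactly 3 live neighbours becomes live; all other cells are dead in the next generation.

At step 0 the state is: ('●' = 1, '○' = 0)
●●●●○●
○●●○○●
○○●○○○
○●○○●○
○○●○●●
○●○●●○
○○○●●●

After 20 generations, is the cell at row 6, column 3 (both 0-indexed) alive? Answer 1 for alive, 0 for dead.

0

[0] ●●●●○●
○●●○○●
○○●○○○
○●○○●○
○○●○●●
○●○●●○
○○○●●●
[1] ○○○○○○
○○○○●●
●○●●○○
○●●○●●
●●●○○●
●○○○○○
○○○○○○
[2] ○○○○○○
○○○●●●
●○●○○○
○○○○●○
○○●●●○
●○○○○●
○○○○○○
[3] ○○○○●○
○○○●●●
○○○○○○
○●●○●●
○○○●●○
○○○●●●
○○○○○○
[4] ○○○●●●
○○○●●●
●○●○○○
○○●○●●
●○○○○○
○○○●○●
○○○●○●
[5] ●○●○○○
●○●○○○
●●●○○○
●○○●○●
●○○●○○
●○○○○●
●○●●○●
[6] ●○●○○○
●○●●○●
○○●●○○
○○○●●●
○●○○○○
○○●●○○
○○●●●○
[7] ●○○○○○
●○○○●●
●●○○○○
○○○●●○
○○○○○○
○●○○●○
○○○○●○
[8] ●○○○●○
○○○○○○
●●○●○○
○○○○○○
○○○●●○
○○○○○○
○○○○○●
[9] ○○○○○●
●●○○○●
○○○○○○
○○●●●○
○○○○○○
○○○○●○
○○○○○●
[10] ○○○○●●
●○○○○●
●●●●●●
○○○●○○
○○○○●○
○○○○○○
○○○○●●
[11] ○○○○○○
○○●○○○
○●●●○○
●●○○○○
○○○○○○
○○○○●●
○○○○●●
[12] ○○○○○○
○●●●○○
●○○●○○
●●○○○○
●○○○○●
○○○○●●
○○○○●●
[13] ○○●●●○
○●●●○○
●○○●○○
○●○○○○
○●○○●○
○○○○○○
○○○○●●
[14] ○●○○○●
○●○○○○
●○○●○○
●●●○○○
○○○○○○
○○○○●●
○○○○●●
[15] ○○○○●●
○●●○○○
●○○○○○
●●●○○○
●●○○○●
○○○○●●
○○○○○○
[16] ○○○○○○
●●○○○●
●○○○○○
○○●○○○
○○●○●○
○○○○●●
○○○○○○
[17] ●○○○○○
●●○○○●
●○○○○●
○●○●○○
○○○○●●
○○○●●●
○○○○○○
[18] ●●○○○●
○●○○○○
○○●○●●
○○○○○○
●○●○○●
○○○●○●
○○○○●●
[19] ○●○○●●
○●●○●○
○○○○○○
●●○●●○
●○○○●●
○○○●○○
○○○○○○
[20] ●●●●●●
●●●●●●
●○○○●●
●●○●●○
●●●○○○
○○○○●●
○○○○●○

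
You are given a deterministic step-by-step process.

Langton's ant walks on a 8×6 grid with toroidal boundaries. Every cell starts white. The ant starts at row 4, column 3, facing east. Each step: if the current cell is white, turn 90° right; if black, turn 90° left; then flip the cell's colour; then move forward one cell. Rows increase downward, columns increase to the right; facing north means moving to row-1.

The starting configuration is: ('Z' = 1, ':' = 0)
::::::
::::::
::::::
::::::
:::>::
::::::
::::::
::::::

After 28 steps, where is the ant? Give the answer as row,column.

step 0: ::::::
::::::
::::::
::::::
:::>::
::::::
::::::
::::::
step 1: ::::::
::::::
::::::
::::::
:::Z::
:::v::
::::::
::::::
step 2: ::::::
::::::
::::::
::::::
:::Z::
::<Z::
::::::
::::::
step 3: ::::::
::::::
::::::
::::::
::^Z::
::ZZ::
::::::
::::::
step 4: ::::::
::::::
::::::
::::::
::Z>::
::ZZ::
::::::
::::::
step 5: ::::::
::::::
::::::
:::^::
::Z:::
::ZZ::
::::::
::::::
step 6: ::::::
::::::
::::::
:::Z>:
::Z:::
::ZZ::
::::::
::::::
step 7: ::::::
::::::
::::::
:::ZZ:
::Z:v:
::ZZ::
::::::
::::::
step 8: ::::::
::::::
::::::
:::ZZ:
::Z<Z:
::ZZ::
::::::
::::::
step 9: ::::::
::::::
::::::
:::^Z:
::ZZZ:
::ZZ::
::::::
::::::
step 10: ::::::
::::::
::::::
::<:Z:
::ZZZ:
::ZZ::
::::::
::::::
step 11: ::::::
::::::
::^:::
::Z:Z:
::ZZZ:
::ZZ::
::::::
::::::
step 12: ::::::
::::::
::Z>::
::Z:Z:
::ZZZ:
::ZZ::
::::::
::::::
step 13: ::::::
::::::
::ZZ::
::ZvZ:
::ZZZ:
::ZZ::
::::::
::::::
step 14: ::::::
::::::
::ZZ::
::<ZZ:
::ZZZ:
::ZZ::
::::::
::::::
step 15: ::::::
::::::
::ZZ::
:::ZZ:
::vZZ:
::ZZ::
::::::
::::::
step 16: ::::::
::::::
::ZZ::
:::ZZ:
:::>Z:
::ZZ::
::::::
::::::
step 17: ::::::
::::::
::ZZ::
:::^Z:
::::Z:
::ZZ::
::::::
::::::
step 18: ::::::
::::::
::ZZ::
::<:Z:
::::Z:
::ZZ::
::::::
::::::
step 19: ::::::
::::::
::^Z::
::Z:Z:
::::Z:
::ZZ::
::::::
::::::
step 20: ::::::
::::::
:<:Z::
::Z:Z:
::::Z:
::ZZ::
::::::
::::::
step 21: ::::::
:^::::
:Z:Z::
::Z:Z:
::::Z:
::ZZ::
::::::
::::::
step 22: ::::::
:Z>:::
:Z:Z::
::Z:Z:
::::Z:
::ZZ::
::::::
::::::
step 23: ::::::
:ZZ:::
:ZvZ::
::Z:Z:
::::Z:
::ZZ::
::::::
::::::
step 24: ::::::
:ZZ:::
:<ZZ::
::Z:Z:
::::Z:
::ZZ::
::::::
::::::
step 25: ::::::
:ZZ:::
::ZZ::
:vZ:Z:
::::Z:
::ZZ::
::::::
::::::
step 26: ::::::
:ZZ:::
::ZZ::
<ZZ:Z:
::::Z:
::ZZ::
::::::
::::::
step 27: ::::::
:ZZ:::
^:ZZ::
ZZZ:Z:
::::Z:
::ZZ::
::::::
::::::
step 28: ::::::
:ZZ:::
Z>ZZ::
ZZZ:Z:
::::Z:
::ZZ::
::::::
::::::

2,1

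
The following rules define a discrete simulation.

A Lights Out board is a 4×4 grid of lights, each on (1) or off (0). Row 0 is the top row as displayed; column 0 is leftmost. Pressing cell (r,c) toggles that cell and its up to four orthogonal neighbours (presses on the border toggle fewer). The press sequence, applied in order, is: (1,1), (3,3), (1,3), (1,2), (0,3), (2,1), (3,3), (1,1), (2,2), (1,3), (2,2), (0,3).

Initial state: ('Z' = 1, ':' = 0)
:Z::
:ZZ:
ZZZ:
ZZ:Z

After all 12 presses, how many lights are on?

7

k=0  :Z::
:ZZ:
ZZZ:
ZZ:Z
k=1  ::::
Z:::
Z:Z:
ZZ:Z
k=2  ::::
Z:::
Z:ZZ
ZZZ:
k=3  :::Z
Z:ZZ
Z:Z:
ZZZ:
k=4  ::ZZ
ZZ::
Z:::
ZZZ:
k=5  ::::
ZZ:Z
Z:::
ZZZ:
k=6  ::::
Z::Z
:ZZ:
Z:Z:
k=7  ::::
Z::Z
:ZZZ
Z::Z
k=8  :Z::
:ZZZ
::ZZ
Z::Z
k=9  :Z::
:Z:Z
:Z::
Z:ZZ
k=10  :Z:Z
:ZZ:
:Z:Z
Z:ZZ
k=11  :Z:Z
:Z::
::Z:
Z::Z
k=12  :ZZ:
:Z:Z
::Z:
Z::Z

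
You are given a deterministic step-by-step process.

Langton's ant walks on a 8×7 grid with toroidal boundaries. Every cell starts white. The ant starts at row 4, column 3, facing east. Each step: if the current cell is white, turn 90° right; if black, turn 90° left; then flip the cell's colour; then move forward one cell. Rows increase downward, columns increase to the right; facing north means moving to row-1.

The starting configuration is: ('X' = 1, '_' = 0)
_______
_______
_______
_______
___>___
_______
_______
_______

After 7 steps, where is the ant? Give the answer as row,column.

t=0: _______
_______
_______
_______
___>___
_______
_______
_______
t=1: _______
_______
_______
_______
___X___
___v___
_______
_______
t=2: _______
_______
_______
_______
___X___
__<X___
_______
_______
t=3: _______
_______
_______
_______
__^X___
__XX___
_______
_______
t=4: _______
_______
_______
_______
__X>___
__XX___
_______
_______
t=5: _______
_______
_______
___^___
__X____
__XX___
_______
_______
t=6: _______
_______
_______
___X>__
__X____
__XX___
_______
_______
t=7: _______
_______
_______
___XX__
__X_v__
__XX___
_______
_______

4,4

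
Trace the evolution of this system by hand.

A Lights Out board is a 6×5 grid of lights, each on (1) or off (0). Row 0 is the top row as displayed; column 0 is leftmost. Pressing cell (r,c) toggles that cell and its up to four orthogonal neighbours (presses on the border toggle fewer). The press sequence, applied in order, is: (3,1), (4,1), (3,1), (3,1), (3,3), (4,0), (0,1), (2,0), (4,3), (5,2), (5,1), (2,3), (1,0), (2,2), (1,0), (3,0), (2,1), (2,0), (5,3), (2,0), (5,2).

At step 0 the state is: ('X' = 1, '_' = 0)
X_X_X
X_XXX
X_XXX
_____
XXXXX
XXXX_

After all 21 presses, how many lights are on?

k=0  X_X_X
X_XXX
X_XXX
_____
XXXXX
XXXX_
k=1  X_X_X
X_XXX
XXXXX
XXX__
X_XXX
XXXX_
k=2  X_X_X
X_XXX
XXXXX
X_X__
_X_XX
X_XX_
k=3  X_X_X
X_XXX
X_XXX
_X___
___XX
X_XX_
k=4  X_X_X
X_XXX
XXXXX
X_X__
_X_XX
X_XX_
k=5  X_X_X
X_XXX
XXX_X
X__XX
_X__X
X_XX_
k=6  X_X_X
X_XXX
XXX_X
___XX
X___X
__XX_
k=7  _X__X
XXXXX
XXX_X
___XX
X___X
__XX_
k=8  _X__X
_XXXX
__X_X
X__XX
X___X
__XX_
k=9  _X__X
_XXXX
__X_X
X___X
X_XX_
__X__
k=10  _X__X
_XXXX
__X_X
X___X
X__X_
_X_X_
k=11  _X__X
_XXXX
__X_X
X___X
XX_X_
X_XX_
k=12  _X__X
_XX_X
___X_
X__XX
XX_X_
X_XX_
k=13  XX__X
X_X_X
X__X_
X__XX
XX_X_
X_XX_
k=14  XX__X
X___X
XXX__
X_XXX
XX_X_
X_XX_
k=15  _X__X
_X__X
_XX__
X_XXX
XX_X_
X_XX_
k=16  _X__X
_X__X
XXX__
_XXXX
_X_X_
X_XX_
k=17  _X__X
____X
_____
__XXX
_X_X_
X_XX_
k=18  _X__X
X___X
XX___
X_XXX
_X_X_
X_XX_
k=19  _X__X
X___X
XX___
X_XXX
_X___
X___X
k=20  _X__X
____X
_____
__XXX
_X___
X___X
k=21  _X__X
____X
_____
__XXX
_XX__
XXXXX

13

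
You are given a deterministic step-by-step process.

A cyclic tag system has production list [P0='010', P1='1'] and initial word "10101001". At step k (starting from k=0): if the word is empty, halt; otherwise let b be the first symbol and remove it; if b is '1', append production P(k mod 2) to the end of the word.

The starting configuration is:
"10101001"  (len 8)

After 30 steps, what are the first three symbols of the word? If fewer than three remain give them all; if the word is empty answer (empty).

step 0: "10101001"  (len 8)
step 1: "0101001010"  (len 10)
step 2: "101001010"  (len 9)
step 3: "01001010010"  (len 11)
step 4: "1001010010"  (len 10)
step 5: "001010010010"  (len 12)
step 6: "01010010010"  (len 11)
step 7: "1010010010"  (len 10)
step 8: "0100100101"  (len 10)
step 9: "100100101"  (len 9)
step 10: "001001011"  (len 9)
step 11: "01001011"  (len 8)
step 12: "1001011"  (len 7)
step 13: "001011010"  (len 9)
step 14: "01011010"  (len 8)
step 15: "1011010"  (len 7)
step 16: "0110101"  (len 7)
step 17: "110101"  (len 6)
step 18: "101011"  (len 6)
step 19: "01011010"  (len 8)
step 20: "1011010"  (len 7)
step 21: "011010010"  (len 9)
step 22: "11010010"  (len 8)
step 23: "1010010010"  (len 10)
step 24: "0100100101"  (len 10)
step 25: "100100101"  (len 9)
step 26: "001001011"  (len 9)
step 27: "01001011"  (len 8)
step 28: "1001011"  (len 7)
step 29: "001011010"  (len 9)
step 30: "01011010"  (len 8)

010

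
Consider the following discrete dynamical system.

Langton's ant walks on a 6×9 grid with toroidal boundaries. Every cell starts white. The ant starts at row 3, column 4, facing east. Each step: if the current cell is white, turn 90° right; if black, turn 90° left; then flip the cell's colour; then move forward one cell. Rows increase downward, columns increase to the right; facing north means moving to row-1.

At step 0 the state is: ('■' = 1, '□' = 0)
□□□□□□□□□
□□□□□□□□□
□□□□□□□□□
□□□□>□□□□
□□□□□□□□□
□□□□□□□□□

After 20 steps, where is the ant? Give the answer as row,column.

k=0  □□□□□□□□□
□□□□□□□□□
□□□□□□□□□
□□□□>□□□□
□□□□□□□□□
□□□□□□□□□
k=1  □□□□□□□□□
□□□□□□□□□
□□□□□□□□□
□□□□■□□□□
□□□□v□□□□
□□□□□□□□□
k=2  □□□□□□□□□
□□□□□□□□□
□□□□□□□□□
□□□□■□□□□
□□□<■□□□□
□□□□□□□□□
k=3  □□□□□□□□□
□□□□□□□□□
□□□□□□□□□
□□□^■□□□□
□□□■■□□□□
□□□□□□□□□
k=4  □□□□□□□□□
□□□□□□□□□
□□□□□□□□□
□□□■>□□□□
□□□■■□□□□
□□□□□□□□□
k=5  □□□□□□□□□
□□□□□□□□□
□□□□^□□□□
□□□■□□□□□
□□□■■□□□□
□□□□□□□□□
k=6  □□□□□□□□□
□□□□□□□□□
□□□□■>□□□
□□□■□□□□□
□□□■■□□□□
□□□□□□□□□
k=7  □□□□□□□□□
□□□□□□□□□
□□□□■■□□□
□□□■□v□□□
□□□■■□□□□
□□□□□□□□□
k=8  □□□□□□□□□
□□□□□□□□□
□□□□■■□□□
□□□■<■□□□
□□□■■□□□□
□□□□□□□□□
k=9  □□□□□□□□□
□□□□□□□□□
□□□□^■□□□
□□□■■■□□□
□□□■■□□□□
□□□□□□□□□
k=10  □□□□□□□□□
□□□□□□□□□
□□□<□■□□□
□□□■■■□□□
□□□■■□□□□
□□□□□□□□□
k=11  □□□□□□□□□
□□□^□□□□□
□□□■□■□□□
□□□■■■□□□
□□□■■□□□□
□□□□□□□□□
k=12  □□□□□□□□□
□□□■>□□□□
□□□■□■□□□
□□□■■■□□□
□□□■■□□□□
□□□□□□□□□
k=13  □□□□□□□□□
□□□■■□□□□
□□□■v■□□□
□□□■■■□□□
□□□■■□□□□
□□□□□□□□□
k=14  □□□□□□□□□
□□□■■□□□□
□□□<■■□□□
□□□■■■□□□
□□□■■□□□□
□□□□□□□□□
k=15  □□□□□□□□□
□□□■■□□□□
□□□□■■□□□
□□□v■■□□□
□□□■■□□□□
□□□□□□□□□
k=16  □□□□□□□□□
□□□■■□□□□
□□□□■■□□□
□□□□>■□□□
□□□■■□□□□
□□□□□□□□□
k=17  □□□□□□□□□
□□□■■□□□□
□□□□^■□□□
□□□□□■□□□
□□□■■□□□□
□□□□□□□□□
k=18  □□□□□□□□□
□□□■■□□□□
□□□<□■□□□
□□□□□■□□□
□□□■■□□□□
□□□□□□□□□
k=19  □□□□□□□□□
□□□^■□□□□
□□□■□■□□□
□□□□□■□□□
□□□■■□□□□
□□□□□□□□□
k=20  □□□□□□□□□
□□<□■□□□□
□□□■□■□□□
□□□□□■□□□
□□□■■□□□□
□□□□□□□□□

1,2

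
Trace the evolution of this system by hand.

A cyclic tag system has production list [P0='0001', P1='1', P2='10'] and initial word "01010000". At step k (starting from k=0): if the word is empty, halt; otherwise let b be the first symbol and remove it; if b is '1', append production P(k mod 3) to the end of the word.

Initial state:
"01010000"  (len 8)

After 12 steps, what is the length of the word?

3

[0] "01010000"  (len 8)
[1] "1010000"  (len 7)
[2] "0100001"  (len 7)
[3] "100001"  (len 6)
[4] "000010001"  (len 9)
[5] "00010001"  (len 8)
[6] "0010001"  (len 7)
[7] "010001"  (len 6)
[8] "10001"  (len 5)
[9] "000110"  (len 6)
[10] "00110"  (len 5)
[11] "0110"  (len 4)
[12] "110"  (len 3)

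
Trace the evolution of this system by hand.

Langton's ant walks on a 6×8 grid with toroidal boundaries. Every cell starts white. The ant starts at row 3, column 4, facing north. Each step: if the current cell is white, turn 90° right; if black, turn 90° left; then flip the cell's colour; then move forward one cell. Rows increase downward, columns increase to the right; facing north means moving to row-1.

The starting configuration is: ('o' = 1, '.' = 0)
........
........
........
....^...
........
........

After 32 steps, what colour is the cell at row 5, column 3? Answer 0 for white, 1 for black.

0

gen 0: ........
........
........
....^...
........
........
gen 1: ........
........
........
....o>..
........
........
gen 2: ........
........
........
....oo..
.....v..
........
gen 3: ........
........
........
....oo..
....<o..
........
gen 4: ........
........
........
....^o..
....oo..
........
gen 5: ........
........
........
...<.o..
....oo..
........
gen 6: ........
........
...^....
...o.o..
....oo..
........
gen 7: ........
........
...o>...
...o.o..
....oo..
........
gen 8: ........
........
...oo...
...ovo..
....oo..
........
gen 9: ........
........
...oo...
...<oo..
....oo..
........
gen 10: ........
........
...oo...
....oo..
...voo..
........
gen 11: ........
........
...oo...
....oo..
..<ooo..
........
gen 12: ........
........
...oo...
..^.oo..
..oooo..
........
gen 13: ........
........
...oo...
..o>oo..
..oooo..
........
gen 14: ........
........
...oo...
..oooo..
..ovoo..
........
gen 15: ........
........
...oo...
..oooo..
..o.>o..
........
gen 16: ........
........
...oo...
..oo^o..
..o..o..
........
gen 17: ........
........
...oo...
..o<.o..
..o..o..
........
gen 18: ........
........
...oo...
..o..o..
..ov.o..
........
gen 19: ........
........
...oo...
..o..o..
..<o.o..
........
gen 20: ........
........
...oo...
..o..o..
...o.o..
..v.....
gen 21: ........
........
...oo...
..o..o..
...o.o..
.<o.....
gen 22: ........
........
...oo...
..o..o..
.^.o.o..
.oo.....
gen 23: ........
........
...oo...
..o..o..
.o>o.o..
.oo.....
gen 24: ........
........
...oo...
..o..o..
.ooo.o..
.ov.....
gen 25: ........
........
...oo...
..o..o..
.ooo.o..
.o.>....
gen 26: ...v....
........
...oo...
..o..o..
.ooo.o..
.o.o....
gen 27: ..<o....
........
...oo...
..o..o..
.ooo.o..
.o.o....
gen 28: ..oo....
........
...oo...
..o..o..
.ooo.o..
.o^o....
gen 29: ..oo....
........
...oo...
..o..o..
.ooo.o..
.oo>....
gen 30: ..oo....
........
...oo...
..o..o..
.oo^.o..
.oo.....
gen 31: ..oo....
........
...oo...
..o..o..
.o<..o..
.oo.....
gen 32: ..oo....
........
...oo...
..o..o..
.o...o..
.ov.....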